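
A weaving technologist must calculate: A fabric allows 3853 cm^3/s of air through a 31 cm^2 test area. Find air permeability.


Formula: Air Permeability = Airflow / Test Area
AP = 3853 cm^3/s / 31 cm^2
AP = 124.3 cm^3/s/cm^2

124.3 cm^3/s/cm^2


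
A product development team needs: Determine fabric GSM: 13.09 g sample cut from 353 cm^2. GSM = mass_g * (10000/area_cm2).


Formula: GSM = mass_g / area_m2
Step 1: Convert area: 353 cm^2 = 353 / 10000 = 0.0353 m^2
Step 2: GSM = 13.09 g / 0.0353 m^2 = 370.8 g/m^2

370.8 g/m^2


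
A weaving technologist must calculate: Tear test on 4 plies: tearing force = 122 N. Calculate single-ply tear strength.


Formula: Per-ply strength = Total force / Number of plies
Per-ply = 122 N / 4
Per-ply = 30.5 N

30.5 N


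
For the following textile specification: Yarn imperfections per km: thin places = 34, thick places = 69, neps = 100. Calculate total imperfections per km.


Formula: Total = thin places + thick places + neps
Total = 34 + 69 + 100
Total = 203 imperfections/km

203 imperfections/km


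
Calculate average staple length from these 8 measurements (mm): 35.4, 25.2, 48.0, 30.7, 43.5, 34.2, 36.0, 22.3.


Formula: Mean = sum of lengths / count
Sum = 35.4 + 25.2 + 48.0 + 30.7 + 43.5 + 34.2 + 36.0 + 22.3
Sum = 275.3 mm
Mean = 275.3 / 8 = 34.41 mm

34.41 mm


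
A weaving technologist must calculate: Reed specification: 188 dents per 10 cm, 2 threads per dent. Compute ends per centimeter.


Formula: EPC = (dents per 10 cm * ends per dent) / 10
Step 1: Total ends per 10 cm = 188 * 2 = 376
Step 2: EPC = 376 / 10 = 37.6 ends/cm

37.6 ends/cm


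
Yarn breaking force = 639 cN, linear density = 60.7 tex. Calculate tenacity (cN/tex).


Formula: Tenacity = Breaking force / Linear density
Tenacity = 639 cN / 60.7 tex
Tenacity = 10.53 cN/tex

10.53 cN/tex


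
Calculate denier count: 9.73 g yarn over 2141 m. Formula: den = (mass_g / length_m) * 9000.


Formula: den = (mass_g / length_m) * 9000
Substituting: den = (9.73 / 2141) * 9000
Intermediate: 9.73 / 2141 = 0.00454461 g/m
den = 0.00454461 * 9000 = 40.9 denier

40.9 denier


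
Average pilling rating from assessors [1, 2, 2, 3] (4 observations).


Formula: Mean = sum / count
Sum = 1 + 2 + 2 + 3 = 8
Mean = 8 / 4 = 2.0

2.0


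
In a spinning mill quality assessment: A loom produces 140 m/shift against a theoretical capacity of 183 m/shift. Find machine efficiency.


Formula: Efficiency% = (Actual output / Theoretical output) * 100
Efficiency% = (140 / 183) * 100
Efficiency% = 0.765027 * 100 = 76.5027% ≈ 76.5%

76.5%


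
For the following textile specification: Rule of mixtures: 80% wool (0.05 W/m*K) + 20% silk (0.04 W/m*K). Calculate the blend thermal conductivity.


Formula: Blend property = (fraction_A * property_A) + (fraction_B * property_B)
Step 1: Contribution A = 80/100 * 0.05 W/m*K = 0.04 W/m*K
Step 2: Contribution B = 20/100 * 0.04 W/m*K = 0.008 W/m*K
Step 3: Blend thermal conductivity = 0.04 + 0.008 = 0.048 W/m*K

0.048 W/m*K


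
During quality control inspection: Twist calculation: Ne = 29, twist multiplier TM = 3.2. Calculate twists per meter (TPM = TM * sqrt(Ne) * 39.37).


Formula: TPM = TM * sqrt(Ne) * 39.37
Step 1: sqrt(Ne) = sqrt(29) = 5.3852
Step 2: TM * sqrt(Ne) = 3.2 * 5.3852 = 17.2326
Step 3: TPM = 17.2326 * 39.37 = 678 twists/m

678 twists/m


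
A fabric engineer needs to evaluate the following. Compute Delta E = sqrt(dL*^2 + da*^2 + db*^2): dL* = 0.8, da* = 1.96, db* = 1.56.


Formula: Delta E = sqrt(dL*^2 + da*^2 + db*^2)
Step 1: dL*^2 = 0.8^2 = 0.64
Step 2: da*^2 = 1.96^2 = 3.8416
Step 3: db*^2 = 1.56^2 = 2.4336
Step 4: Sum = 0.64 + 3.8416 + 2.4336 = 6.9152
Step 5: Delta E = sqrt(6.9152) = 2.63

2.63 Delta E


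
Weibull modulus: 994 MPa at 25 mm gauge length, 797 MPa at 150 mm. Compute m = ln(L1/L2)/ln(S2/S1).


Formula: m = ln(L1/L2) / ln(S2/S1)
Step 1: ln(L1/L2) = ln(25/150) = -1.79176
Step 2: S2/S1 = 797/994 = 0.80181
Step 3: ln(S2/S1) = ln(0.80181) = -0.22088
Step 4: m = -1.79176 / -0.22088 = 8.11

8.11 (Weibull m)


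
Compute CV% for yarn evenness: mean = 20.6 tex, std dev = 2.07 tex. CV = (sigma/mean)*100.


Formula: CV% = (standard deviation / mean) * 100
Step 1: Ratio = 2.07 / 20.6 = 0.100485
Step 2: CV% = 0.100485 * 100 = 10.0485% ≈ 10.0%

10.0%


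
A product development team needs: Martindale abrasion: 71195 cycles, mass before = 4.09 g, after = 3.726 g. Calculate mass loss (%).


Formula: Mass loss% = ((m_before - m_after) / m_before) * 100
Step 1: Mass loss = 4.09 - 3.726 = 0.364 g
Step 2: Ratio = 0.364 / 4.09 = 0.0889976
Step 3: Mass loss% = 0.0889976 * 100 = 8.89976% ≈ 8.90%

8.90%


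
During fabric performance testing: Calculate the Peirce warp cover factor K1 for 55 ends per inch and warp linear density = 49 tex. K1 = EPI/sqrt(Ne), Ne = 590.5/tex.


Formula: K1 = EPI / sqrt(Ne), with Ne = 590.5 / tex_warp
Step 1: Ne = 590.5 / 49 = 12.051
Step 2: sqrt(Ne) = sqrt(12.051) = 3.4715
Step 3: K1 = 55 / 3.4715 = 15.8

15.8


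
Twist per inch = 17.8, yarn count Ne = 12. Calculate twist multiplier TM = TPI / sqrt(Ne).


Formula: TM = TPI / sqrt(Ne)
Step 1: sqrt(Ne) = sqrt(12) = 3.4641
Step 2: TM = 17.8 / 3.4641 = 5.14

5.14 TM


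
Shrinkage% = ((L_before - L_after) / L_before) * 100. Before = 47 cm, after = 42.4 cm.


Formula: Shrinkage% = ((L_before - L_after) / L_before) * 100
Step 1: Shrinkage = 47 - 42.4 = 4.6 cm
Step 2: Shrinkage% = (4.6 / 47) * 100
Step 3: Shrinkage% = 0.097872 * 100 = 9.7872% ≈ 9.8%

9.8%


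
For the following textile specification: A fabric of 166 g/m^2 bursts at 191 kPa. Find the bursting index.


Formula: Bursting Index = Bursting Strength / Fabric GSM
BI = 191 kPa / 166 g/m^2
BI = 1.151 kPa/(g/m^2)

1.151 kPa/(g/m^2)


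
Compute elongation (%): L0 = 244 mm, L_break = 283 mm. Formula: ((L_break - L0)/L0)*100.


Formula: Elongation (%) = ((L_break - L0) / L0) * 100
Step 1: Extension = 283 - 244 = 39 mm
Step 2: Elongation = (39 / 244) * 100
Step 3: Elongation = 0.159836 * 100 = 15.9836% ≈ 16.0%

16.0%


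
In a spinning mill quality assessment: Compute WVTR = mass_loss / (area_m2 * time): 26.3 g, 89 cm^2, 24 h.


Formula: WVTR = mass_loss / (area * time)
Step 1: Convert area: 89 cm^2 = 0.0089 m^2
Step 2: WVTR = 26.3 g / (0.0089 m^2 * 24 h)
Step 3: WVTR = 26.3 / 0.2136 = 123.1 g/m^2/h

123.1 g/m^2/h


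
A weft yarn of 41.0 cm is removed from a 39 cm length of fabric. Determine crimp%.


Formula: Crimp% = ((L_yarn - L_fabric) / L_fabric) * 100
Step 1: Extension = 41.0 - 39 = 2.0 cm
Step 2: Crimp% = (2.0 / 39) * 100
Step 3: Crimp% = 0.051282 * 100 = 5.1282% ≈ 5.1%

5.1%


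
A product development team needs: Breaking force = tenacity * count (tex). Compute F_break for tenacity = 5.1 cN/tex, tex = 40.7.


Formula: Breaking force = Tenacity * Linear density
F = 5.1 cN/tex * 40.7 tex
F = 207.57 cN

207.57 cN


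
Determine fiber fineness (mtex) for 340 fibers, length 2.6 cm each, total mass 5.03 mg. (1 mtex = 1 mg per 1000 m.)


Formula: fineness (mtex) = mass (mg) / total length (km) = (mass_mg / total_length_m) * 1000
Step 1: Convert fiber length: 2.6 cm = 0.026 m
Step 2: Total fiber length = 340 * 0.026 = 8.84 m
Step 3: Linear density = 5.03 mg / 8.84 m = 0.5690 mg/m
Step 4: fineness = 0.5690 * 1000 = 569.0 mtex

569.0 mtex


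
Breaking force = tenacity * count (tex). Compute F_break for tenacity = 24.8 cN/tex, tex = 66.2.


Formula: Breaking force = Tenacity * Linear density
F = 24.8 cN/tex * 66.2 tex
F = 1641.76 cN

1641.76 cN


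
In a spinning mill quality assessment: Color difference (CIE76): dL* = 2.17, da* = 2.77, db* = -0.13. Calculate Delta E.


Formula: Delta E = sqrt(dL*^2 + da*^2 + db*^2)
Step 1: dL*^2 = 2.17^2 = 4.7089
Step 2: da*^2 = 2.77^2 = 7.6729
Step 3: db*^2 = (-0.13)^2 = 0.0169
Step 4: Sum = 4.7089 + 7.6729 + 0.0169 = 12.3987
Step 5: Delta E = sqrt(12.3987) = 3.52

3.52 Delta E


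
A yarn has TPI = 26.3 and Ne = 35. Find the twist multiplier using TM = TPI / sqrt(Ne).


Formula: TM = TPI / sqrt(Ne)
Step 1: sqrt(Ne) = sqrt(35) = 5.9161
Step 2: TM = 26.3 / 5.9161 = 4.45

4.45 TM


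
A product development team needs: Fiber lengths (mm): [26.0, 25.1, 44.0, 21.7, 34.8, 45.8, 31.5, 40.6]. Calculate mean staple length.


Formula: Mean = sum of lengths / count
Sum = 26.0 + 25.1 + 44.0 + 21.7 + 34.8 + 45.8 + 31.5 + 40.6
Sum = 269.5 mm
Mean = 269.5 / 8 = 33.69 mm

33.69 mm


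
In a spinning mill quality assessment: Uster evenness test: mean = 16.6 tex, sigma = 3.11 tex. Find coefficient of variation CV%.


Formula: CV% = (standard deviation / mean) * 100
Step 1: Ratio = 3.11 / 16.6 = 0.187349
Step 2: CV% = 0.187349 * 100 = 18.7349% ≈ 18.7%

18.7%


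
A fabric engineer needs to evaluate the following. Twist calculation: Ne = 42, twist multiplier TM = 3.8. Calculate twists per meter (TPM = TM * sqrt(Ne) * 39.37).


Formula: TPM = TM * sqrt(Ne) * 39.37
Step 1: sqrt(Ne) = sqrt(42) = 6.4807
Step 2: TM * sqrt(Ne) = 3.8 * 6.4807 = 24.6267
Step 3: TPM = 24.6267 * 39.37 = 970 twists/m

970 twists/m


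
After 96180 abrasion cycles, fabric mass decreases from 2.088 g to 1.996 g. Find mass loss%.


Formula: Mass loss% = ((m_before - m_after) / m_before) * 100
Step 1: Mass loss = 2.088 - 1.996 = 0.092 g
Step 2: Ratio = 0.092 / 2.088 = 0.0440613
Step 3: Mass loss% = 0.0440613 * 100 = 4.40613% ≈ 4.41%

4.41%


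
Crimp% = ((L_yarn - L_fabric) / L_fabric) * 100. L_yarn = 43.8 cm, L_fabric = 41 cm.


Formula: Crimp% = ((L_yarn - L_fabric) / L_fabric) * 100
Step 1: Extension = 43.8 - 41 = 2.8 cm
Step 2: Crimp% = (2.8 / 41) * 100
Step 3: Crimp% = 0.068293 * 100 = 6.8293% ≈ 6.8%

6.8%


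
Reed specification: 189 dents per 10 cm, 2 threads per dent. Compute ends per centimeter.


Formula: EPC = (dents per 10 cm * ends per dent) / 10
Step 1: Total ends per 10 cm = 189 * 2 = 378
Step 2: EPC = 378 / 10 = 37.8 ends/cm

37.8 ends/cm


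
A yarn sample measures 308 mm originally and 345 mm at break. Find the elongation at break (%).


Formula: Elongation (%) = ((L_break - L0) / L0) * 100
Step 1: Extension = 345 - 308 = 37 mm
Step 2: Elongation = (37 / 308) * 100
Step 3: Elongation = 0.12013 * 100 = 12.013% ≈ 12.0%

12.0%


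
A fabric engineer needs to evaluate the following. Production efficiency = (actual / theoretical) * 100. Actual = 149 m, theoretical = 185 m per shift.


Formula: Efficiency% = (Actual output / Theoretical output) * 100
Efficiency% = (149 / 185) * 100
Efficiency% = 0.805405 * 100 = 80.5405% ≈ 80.5%

80.5%


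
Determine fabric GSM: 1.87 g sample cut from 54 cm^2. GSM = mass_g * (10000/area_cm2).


Formula: GSM = mass_g / area_m2
Step 1: Convert area: 54 cm^2 = 54 / 10000 = 0.0054 m^2
Step 2: GSM = 1.87 g / 0.0054 m^2 = 346.3 g/m^2

346.3 g/m^2


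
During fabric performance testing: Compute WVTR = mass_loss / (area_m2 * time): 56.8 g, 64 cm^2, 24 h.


Formula: WVTR = mass_loss / (area * time)
Step 1: Convert area: 64 cm^2 = 0.0064 m^2
Step 2: WVTR = 56.8 g / (0.0064 m^2 * 24 h)
Step 3: WVTR = 56.8 / 0.1536 = 369.8 g/m^2/h

369.8 g/m^2/h


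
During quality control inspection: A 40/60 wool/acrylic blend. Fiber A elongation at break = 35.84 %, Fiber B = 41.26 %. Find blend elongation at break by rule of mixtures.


Formula: Blend property = (fraction_A * property_A) + (fraction_B * property_B)
Step 1: Contribution A = 40/100 * 35.84 % = 14.336 %
Step 2: Contribution B = 60/100 * 41.26 % = 24.756 %
Step 3: Blend elongation at break = 14.336 + 24.756 = 39.092 %

39.092 %


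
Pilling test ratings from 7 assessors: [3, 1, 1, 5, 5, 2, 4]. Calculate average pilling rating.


Formula: Mean = sum / count
Sum = 3 + 1 + 1 + 5 + 5 + 2 + 4 = 21
Mean = 21 / 7 = 3.0

3.0


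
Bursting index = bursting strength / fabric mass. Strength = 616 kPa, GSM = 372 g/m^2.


Formula: Bursting Index = Bursting Strength / Fabric GSM
BI = 616 kPa / 372 g/m^2
BI = 1.656 kPa/(g/m^2)

1.656 kPa/(g/m^2)


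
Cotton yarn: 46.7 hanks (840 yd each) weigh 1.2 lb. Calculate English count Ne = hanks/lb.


Formula: Ne = hanks / mass_lb
Substituting: Ne = 46.7 / 1.2
Ne = 38.9

38.9 Ne


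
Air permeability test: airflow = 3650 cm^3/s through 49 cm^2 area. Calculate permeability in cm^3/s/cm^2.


Formula: Air Permeability = Airflow / Test Area
AP = 3650 cm^3/s / 49 cm^2
AP = 74.5 cm^3/s/cm^2

74.5 cm^3/s/cm^2


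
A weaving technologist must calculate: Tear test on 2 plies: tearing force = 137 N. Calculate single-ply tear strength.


Formula: Per-ply strength = Total force / Number of plies
Per-ply = 137 N / 2
Per-ply = 68.5 N

68.5 N


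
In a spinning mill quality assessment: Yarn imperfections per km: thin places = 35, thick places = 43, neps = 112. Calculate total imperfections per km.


Formula: Total = thin places + thick places + neps
Total = 35 + 43 + 112
Total = 190 imperfections/km

190 imperfections/km


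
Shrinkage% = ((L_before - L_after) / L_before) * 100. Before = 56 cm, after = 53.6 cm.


Formula: Shrinkage% = ((L_before - L_after) / L_before) * 100
Step 1: Shrinkage = 56 - 53.6 = 2.4 cm
Step 2: Shrinkage% = (2.4 / 56) * 100
Step 3: Shrinkage% = 0.042857 * 100 = 4.2857% ≈ 4.3%

4.3%


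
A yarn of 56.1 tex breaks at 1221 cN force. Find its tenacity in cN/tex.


Formula: Tenacity = Breaking force / Linear density
Tenacity = 1221 cN / 56.1 tex
Tenacity = 21.76 cN/tex

21.76 cN/tex


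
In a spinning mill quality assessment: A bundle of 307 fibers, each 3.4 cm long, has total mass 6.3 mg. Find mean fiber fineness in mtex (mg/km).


Formula: fineness (mtex) = mass (mg) / total length (km) = (mass_mg / total_length_m) * 1000
Step 1: Convert fiber length: 3.4 cm = 0.034 m
Step 2: Total fiber length = 307 * 0.034 = 10.438 m
Step 3: Linear density = 6.3 mg / 10.438 m = 0.6036 mg/m
Step 4: fineness = 0.6036 * 1000 = 603.6 mtex

603.6 mtex


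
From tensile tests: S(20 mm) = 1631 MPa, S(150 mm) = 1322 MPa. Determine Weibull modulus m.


Formula: m = ln(L1/L2) / ln(S2/S1)
Step 1: ln(L1/L2) = ln(20/150) = -2.01490
Step 2: S2/S1 = 1322/1631 = 0.81055
Step 3: ln(S2/S1) = ln(0.81055) = -0.21004
Step 4: m = -2.01490 / -0.21004 = 9.59

9.59 (Weibull m)


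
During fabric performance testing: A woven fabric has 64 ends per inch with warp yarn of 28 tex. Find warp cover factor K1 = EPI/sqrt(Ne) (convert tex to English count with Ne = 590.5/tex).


Formula: K1 = EPI / sqrt(Ne), with Ne = 590.5 / tex_warp
Step 1: Ne = 590.5 / 28 = 21.089
Step 2: sqrt(Ne) = sqrt(21.089) = 4.5923
Step 3: K1 = 64 / 4.5923 = 13.9

13.9


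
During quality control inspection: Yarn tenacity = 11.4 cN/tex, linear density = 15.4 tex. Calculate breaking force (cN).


Formula: Breaking force = Tenacity * Linear density
F = 11.4 cN/tex * 15.4 tex
F = 175.56 cN

175.56 cN


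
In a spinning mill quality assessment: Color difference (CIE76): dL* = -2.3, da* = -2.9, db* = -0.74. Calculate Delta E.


Formula: Delta E = sqrt(dL*^2 + da*^2 + db*^2)
Step 1: dL*^2 = (-2.3)^2 = 5.29
Step 2: da*^2 = (-2.9)^2 = 8.41
Step 3: db*^2 = (-0.74)^2 = 0.5476
Step 4: Sum = 5.29 + 8.41 + 0.5476 = 14.2476
Step 5: Delta E = sqrt(14.2476) = 3.77

3.77 Delta E


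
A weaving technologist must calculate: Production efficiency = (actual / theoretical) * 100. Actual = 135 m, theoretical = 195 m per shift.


Formula: Efficiency% = (Actual output / Theoretical output) * 100
Efficiency% = (135 / 195) * 100
Efficiency% = 0.692308 * 100 = 69.2308% ≈ 69.2%

69.2%


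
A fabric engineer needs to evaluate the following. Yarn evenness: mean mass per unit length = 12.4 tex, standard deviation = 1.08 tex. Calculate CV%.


Formula: CV% = (standard deviation / mean) * 100
Step 1: Ratio = 1.08 / 12.4 = 0.087097
Step 2: CV% = 0.087097 * 100 = 8.7097% ≈ 8.7%

8.7%


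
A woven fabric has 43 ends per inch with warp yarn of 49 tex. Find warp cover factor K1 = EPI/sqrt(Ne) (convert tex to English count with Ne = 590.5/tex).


Formula: K1 = EPI / sqrt(Ne), with Ne = 590.5 / tex_warp
Step 1: Ne = 590.5 / 49 = 12.051
Step 2: sqrt(Ne) = sqrt(12.051) = 3.4715
Step 3: K1 = 43 / 3.4715 = 12.4

12.4


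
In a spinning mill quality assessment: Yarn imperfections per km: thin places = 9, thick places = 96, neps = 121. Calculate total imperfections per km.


Formula: Total = thin places + thick places + neps
Total = 9 + 96 + 121
Total = 226 imperfections/km

226 imperfections/km


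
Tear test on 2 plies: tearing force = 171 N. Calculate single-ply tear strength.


Formula: Per-ply strength = Total force / Number of plies
Per-ply = 171 N / 2
Per-ply = 85.5 N

85.5 N


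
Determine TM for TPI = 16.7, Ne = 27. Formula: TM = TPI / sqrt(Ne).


Formula: TM = TPI / sqrt(Ne)
Step 1: sqrt(Ne) = sqrt(27) = 5.1962
Step 2: TM = 16.7 / 5.1962 = 3.21

3.21 TM


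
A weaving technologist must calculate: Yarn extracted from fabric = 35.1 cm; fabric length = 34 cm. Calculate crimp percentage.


Formula: Crimp% = ((L_yarn - L_fabric) / L_fabric) * 100
Step 1: Extension = 35.1 - 34 = 1.1 cm
Step 2: Crimp% = (1.1 / 34) * 100
Step 3: Crimp% = 0.032353 * 100 = 3.2353% ≈ 3.2%

3.2%


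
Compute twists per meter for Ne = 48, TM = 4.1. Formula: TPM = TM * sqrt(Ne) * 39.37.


Formula: TPM = TM * sqrt(Ne) * 39.37
Step 1: sqrt(Ne) = sqrt(48) = 6.9282
Step 2: TM * sqrt(Ne) = 4.1 * 6.9282 = 28.4056
Step 3: TPM = 28.4056 * 39.37 = 1118 twists/m

1118 twists/m


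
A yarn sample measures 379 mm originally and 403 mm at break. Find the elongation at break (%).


Formula: Elongation (%) = ((L_break - L0) / L0) * 100
Step 1: Extension = 403 - 379 = 24 mm
Step 2: Elongation = (24 / 379) * 100
Step 3: Elongation = 0.063325 * 100 = 6.3325% ≈ 6.3%

6.3%


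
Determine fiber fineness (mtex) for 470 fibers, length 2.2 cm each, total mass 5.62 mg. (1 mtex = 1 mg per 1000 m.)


Formula: fineness (mtex) = mass (mg) / total length (km) = (mass_mg / total_length_m) * 1000
Step 1: Convert fiber length: 2.2 cm = 0.022 m
Step 2: Total fiber length = 470 * 0.022 = 10.34 m
Step 3: Linear density = 5.62 mg / 10.34 m = 0.5435 mg/m
Step 4: fineness = 0.5435 * 1000 = 543.5 mtex

543.5 mtex


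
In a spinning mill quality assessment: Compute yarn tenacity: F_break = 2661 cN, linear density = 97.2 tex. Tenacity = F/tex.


Formula: Tenacity = Breaking force / Linear density
Tenacity = 2661 cN / 97.2 tex
Tenacity = 27.38 cN/tex

27.38 cN/tex


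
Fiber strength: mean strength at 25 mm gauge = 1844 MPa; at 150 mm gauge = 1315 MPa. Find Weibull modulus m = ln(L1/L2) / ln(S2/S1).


Formula: m = ln(L1/L2) / ln(S2/S1)
Step 1: ln(L1/L2) = ln(25/150) = -1.79176
Step 2: S2/S1 = 1315/1844 = 0.71312
Step 3: ln(S2/S1) = ln(0.71312) = -0.33811
Step 4: m = -1.79176 / -0.33811 = 5.30

5.30 (Weibull m)


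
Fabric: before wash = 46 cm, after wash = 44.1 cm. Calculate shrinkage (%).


Formula: Shrinkage% = ((L_before - L_after) / L_before) * 100
Step 1: Shrinkage = 46 - 44.1 = 1.9 cm
Step 2: Shrinkage% = (1.9 / 46) * 100
Step 3: Shrinkage% = 0.041304 * 100 = 4.1304% ≈ 4.1%

4.1%


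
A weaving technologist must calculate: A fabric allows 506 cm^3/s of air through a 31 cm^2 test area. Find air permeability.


Formula: Air Permeability = Airflow / Test Area
AP = 506 cm^3/s / 31 cm^2
AP = 16.3 cm^3/s/cm^2

16.3 cm^3/s/cm^2


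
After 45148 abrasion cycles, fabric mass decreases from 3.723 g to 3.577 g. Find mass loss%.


Formula: Mass loss% = ((m_before - m_after) / m_before) * 100
Step 1: Mass loss = 3.723 - 3.577 = 0.146 g
Step 2: Ratio = 0.146 / 3.723 = 0.0392157
Step 3: Mass loss% = 0.0392157 * 100 = 3.92157% ≈ 3.92%

3.92%


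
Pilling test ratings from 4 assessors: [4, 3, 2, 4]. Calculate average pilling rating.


Formula: Mean = sum / count
Sum = 4 + 3 + 2 + 4 = 13
Mean = 13 / 4 = 3.3

3.3


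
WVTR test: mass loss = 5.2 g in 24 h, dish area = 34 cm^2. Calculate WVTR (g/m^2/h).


Formula: WVTR = mass_loss / (area * time)
Step 1: Convert area: 34 cm^2 = 0.0034 m^2
Step 2: WVTR = 5.2 g / (0.0034 m^2 * 24 h)
Step 3: WVTR = 5.2 / 0.0816 = 63.7 g/m^2/h

63.7 g/m^2/h


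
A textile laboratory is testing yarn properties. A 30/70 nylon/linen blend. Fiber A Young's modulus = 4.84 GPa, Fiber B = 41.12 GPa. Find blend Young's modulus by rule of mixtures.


Formula: Blend property = (fraction_A * property_A) + (fraction_B * property_B)
Step 1: Contribution A = 30/100 * 4.84 GPa = 1.452 GPa
Step 2: Contribution B = 70/100 * 41.12 GPa = 28.784 GPa
Step 3: Blend Young's modulus = 1.452 + 28.784 = 30.236 GPa

30.236 GPa


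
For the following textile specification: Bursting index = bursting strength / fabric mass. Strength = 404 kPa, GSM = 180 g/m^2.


Formula: Bursting Index = Bursting Strength / Fabric GSM
BI = 404 kPa / 180 g/m^2
BI = 2.244 kPa/(g/m^2)

2.244 kPa/(g/m^2)


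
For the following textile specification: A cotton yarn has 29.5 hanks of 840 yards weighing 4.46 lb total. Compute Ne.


Formula: Ne = hanks / mass_lb
Substituting: Ne = 29.5 / 4.46
Ne = 6.6

6.6 Ne


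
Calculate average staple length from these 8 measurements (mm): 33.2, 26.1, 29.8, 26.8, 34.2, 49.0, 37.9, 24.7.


Formula: Mean = sum of lengths / count
Sum = 33.2 + 26.1 + 29.8 + 26.8 + 34.2 + 49.0 + 37.9 + 24.7
Sum = 261.7 mm
Mean = 261.7 / 8 = 32.71 mm

32.71 mm


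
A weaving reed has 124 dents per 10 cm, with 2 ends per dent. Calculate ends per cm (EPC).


Formula: EPC = (dents per 10 cm * ends per dent) / 10
Step 1: Total ends per 10 cm = 124 * 2 = 248
Step 2: EPC = 248 / 10 = 24.8 ends/cm

24.8 ends/cm


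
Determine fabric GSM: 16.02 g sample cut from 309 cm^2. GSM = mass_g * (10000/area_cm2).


Formula: GSM = mass_g / area_m2
Step 1: Convert area: 309 cm^2 = 309 / 10000 = 0.0309 m^2
Step 2: GSM = 16.02 g / 0.0309 m^2 = 518.4 g/m^2

518.4 g/m^2


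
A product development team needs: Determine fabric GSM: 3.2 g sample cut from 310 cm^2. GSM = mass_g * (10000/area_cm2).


Formula: GSM = mass_g / area_m2
Step 1: Convert area: 310 cm^2 = 310 / 10000 = 0.031 m^2
Step 2: GSM = 3.2 g / 0.031 m^2 = 103.2 g/m^2

103.2 g/m^2


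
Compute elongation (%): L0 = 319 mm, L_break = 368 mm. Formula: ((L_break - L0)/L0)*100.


Formula: Elongation (%) = ((L_break - L0) / L0) * 100
Step 1: Extension = 368 - 319 = 49 mm
Step 2: Elongation = (49 / 319) * 100
Step 3: Elongation = 0.153605 * 100 = 15.3605% ≈ 15.4%

15.4%


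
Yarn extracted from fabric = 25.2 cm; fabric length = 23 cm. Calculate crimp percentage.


Formula: Crimp% = ((L_yarn - L_fabric) / L_fabric) * 100
Step 1: Extension = 25.2 - 23 = 2.2 cm
Step 2: Crimp% = (2.2 / 23) * 100
Step 3: Crimp% = 0.095652 * 100 = 9.5652% ≈ 9.6%

9.6%


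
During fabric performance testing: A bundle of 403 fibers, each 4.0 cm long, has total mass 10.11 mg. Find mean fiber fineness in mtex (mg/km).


Formula: fineness (mtex) = mass (mg) / total length (km) = (mass_mg / total_length_m) * 1000
Step 1: Convert fiber length: 4.0 cm = 0.04 m
Step 2: Total fiber length = 403 * 0.04 = 16.12 m
Step 3: Linear density = 10.11 mg / 16.12 m = 0.6272 mg/m
Step 4: fineness = 0.6272 * 1000 = 627.2 mtex

627.2 mtex


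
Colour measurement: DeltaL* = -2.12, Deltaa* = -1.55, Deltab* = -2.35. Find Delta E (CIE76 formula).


Formula: Delta E = sqrt(dL*^2 + da*^2 + db*^2)
Step 1: dL*^2 = (-2.12)^2 = 4.4944
Step 2: da*^2 = (-1.55)^2 = 2.4025
Step 3: db*^2 = (-2.35)^2 = 5.5225
Step 4: Sum = 4.4944 + 2.4025 + 5.5225 = 12.4194
Step 5: Delta E = sqrt(12.4194) = 3.52

3.52 Delta E


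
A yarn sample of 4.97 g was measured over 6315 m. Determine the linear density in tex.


Formula: Tex = (mass_g / length_m) * 1000
Substituting: Tex = (4.97 / 6315) * 1000
Intermediate: 4.97 / 6315 = 0.00078702 g/m
Tex = 0.00078702 * 1000 = 0.79 tex

0.79 tex


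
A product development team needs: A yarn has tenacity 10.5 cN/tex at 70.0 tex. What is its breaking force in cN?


Formula: Breaking force = Tenacity * Linear density
F = 10.5 cN/tex * 70.0 tex
F = 735.00 cN

735.00 cN


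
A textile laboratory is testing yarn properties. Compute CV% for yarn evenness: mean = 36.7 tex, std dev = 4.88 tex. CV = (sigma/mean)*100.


Formula: CV% = (standard deviation / mean) * 100
Step 1: Ratio = 4.88 / 36.7 = 0.13297
Step 2: CV% = 0.13297 * 100 = 13.297% ≈ 13.3%

13.3%


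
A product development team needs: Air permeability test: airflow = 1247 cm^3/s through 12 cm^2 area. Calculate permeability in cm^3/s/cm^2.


Formula: Air Permeability = Airflow / Test Area
AP = 1247 cm^3/s / 12 cm^2
AP = 103.9 cm^3/s/cm^2

103.9 cm^3/s/cm^2


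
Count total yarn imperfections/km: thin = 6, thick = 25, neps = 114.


Formula: Total = thin places + thick places + neps
Total = 6 + 25 + 114
Total = 145 imperfections/km

145 imperfections/km


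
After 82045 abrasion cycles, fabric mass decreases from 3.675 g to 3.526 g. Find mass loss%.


Formula: Mass loss% = ((m_before - m_after) / m_before) * 100
Step 1: Mass loss = 3.675 - 3.526 = 0.149 g
Step 2: Ratio = 0.149 / 3.675 = 0.0405442
Step 3: Mass loss% = 0.0405442 * 100 = 4.05442% ≈ 4.05%

4.05%


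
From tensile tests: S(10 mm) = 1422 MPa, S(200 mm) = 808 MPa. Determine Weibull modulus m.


Formula: m = ln(L1/L2) / ln(S2/S1)
Step 1: ln(L1/L2) = ln(10/200) = -2.99573
Step 2: S2/S1 = 808/1422 = 0.56821
Step 3: ln(S2/S1) = ln(0.56821) = -0.56526
Step 4: m = -2.99573 / -0.56526 = 5.30

5.30 (Weibull m)


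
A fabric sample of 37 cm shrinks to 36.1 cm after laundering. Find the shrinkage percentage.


Formula: Shrinkage% = ((L_before - L_after) / L_before) * 100
Step 1: Shrinkage = 37 - 36.1 = 0.9 cm
Step 2: Shrinkage% = (0.9 / 37) * 100
Step 3: Shrinkage% = 0.024324 * 100 = 2.4324% ≈ 2.4%

2.4%


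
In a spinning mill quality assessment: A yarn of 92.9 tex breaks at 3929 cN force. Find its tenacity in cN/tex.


Formula: Tenacity = Breaking force / Linear density
Tenacity = 3929 cN / 92.9 tex
Tenacity = 42.29 cN/tex

42.29 cN/tex


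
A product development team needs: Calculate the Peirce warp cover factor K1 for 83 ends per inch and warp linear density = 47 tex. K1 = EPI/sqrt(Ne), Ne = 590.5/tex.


Formula: K1 = EPI / sqrt(Ne), with Ne = 590.5 / tex_warp
Step 1: Ne = 590.5 / 47 = 12.564
Step 2: sqrt(Ne) = sqrt(12.564) = 3.5446
Step 3: K1 = 83 / 3.5446 = 23.4

23.4


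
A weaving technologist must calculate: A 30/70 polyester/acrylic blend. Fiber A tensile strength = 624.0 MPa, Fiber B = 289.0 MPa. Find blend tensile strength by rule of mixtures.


Formula: Blend property = (fraction_A * property_A) + (fraction_B * property_B)
Step 1: Contribution A = 30/100 * 624.0 MPa = 187.2 MPa
Step 2: Contribution B = 70/100 * 289.0 MPa = 202.3 MPa
Step 3: Blend tensile strength = 187.2 + 202.3 = 389.5 MPa

389.5 MPa


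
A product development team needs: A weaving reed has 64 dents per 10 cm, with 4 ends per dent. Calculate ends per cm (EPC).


Formula: EPC = (dents per 10 cm * ends per dent) / 10
Step 1: Total ends per 10 cm = 64 * 4 = 256
Step 2: EPC = 256 / 10 = 25.6 ends/cm

25.6 ends/cm


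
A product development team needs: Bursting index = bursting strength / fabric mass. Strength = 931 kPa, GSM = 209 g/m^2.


Formula: Bursting Index = Bursting Strength / Fabric GSM
BI = 931 kPa / 209 g/m^2
BI = 4.455 kPa/(g/m^2)

4.455 kPa/(g/m^2)


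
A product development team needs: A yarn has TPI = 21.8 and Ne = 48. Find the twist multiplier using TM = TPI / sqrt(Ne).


Formula: TM = TPI / sqrt(Ne)
Step 1: sqrt(Ne) = sqrt(48) = 6.9282
Step 2: TM = 21.8 / 6.9282 = 3.15

3.15 TM


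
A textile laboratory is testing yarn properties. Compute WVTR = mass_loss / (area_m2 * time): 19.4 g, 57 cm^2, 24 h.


Formula: WVTR = mass_loss / (area * time)
Step 1: Convert area: 57 cm^2 = 0.0057 m^2
Step 2: WVTR = 19.4 g / (0.0057 m^2 * 24 h)
Step 3: WVTR = 19.4 / 0.1368 = 141.8 g/m^2/h

141.8 g/m^2/h


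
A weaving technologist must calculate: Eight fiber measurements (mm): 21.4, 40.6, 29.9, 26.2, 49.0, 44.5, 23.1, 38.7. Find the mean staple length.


Formula: Mean = sum of lengths / count
Sum = 21.4 + 40.6 + 29.9 + 26.2 + 49.0 + 44.5 + 23.1 + 38.7
Sum = 273.4 mm
Mean = 273.4 / 8 = 34.18 mm

34.18 mm


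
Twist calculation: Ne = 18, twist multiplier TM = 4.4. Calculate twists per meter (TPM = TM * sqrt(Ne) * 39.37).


Formula: TPM = TM * sqrt(Ne) * 39.37
Step 1: sqrt(Ne) = sqrt(18) = 4.2426
Step 2: TM * sqrt(Ne) = 4.4 * 4.2426 = 18.6674
Step 3: TPM = 18.6674 * 39.37 = 735 twists/m

735 twists/m


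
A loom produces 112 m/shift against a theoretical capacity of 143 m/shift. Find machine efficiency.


Formula: Efficiency% = (Actual output / Theoretical output) * 100
Efficiency% = (112 / 143) * 100
Efficiency% = 0.783217 * 100 = 78.3217% ≈ 78.3%

78.3%


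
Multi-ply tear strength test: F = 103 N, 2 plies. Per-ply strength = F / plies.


Formula: Per-ply strength = Total force / Number of plies
Per-ply = 103 N / 2
Per-ply = 51.5 N

51.5 N


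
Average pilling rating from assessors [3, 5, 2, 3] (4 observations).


Formula: Mean = sum / count
Sum = 3 + 5 + 2 + 3 = 13
Mean = 13 / 4 = 3.3

3.3


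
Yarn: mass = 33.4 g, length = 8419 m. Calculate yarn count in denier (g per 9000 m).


Formula: den = (mass_g / length_m) * 9000
Substituting: den = (33.4 / 8419) * 9000
Intermediate: 33.4 / 8419 = 0.00396722 g/m
den = 0.00396722 * 9000 = 35.7 denier

35.7 denier


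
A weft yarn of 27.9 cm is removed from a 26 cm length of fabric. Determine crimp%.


Formula: Crimp% = ((L_yarn - L_fabric) / L_fabric) * 100
Step 1: Extension = 27.9 - 26 = 1.9 cm
Step 2: Crimp% = (1.9 / 26) * 100
Step 3: Crimp% = 0.073077 * 100 = 7.3077% ≈ 7.3%

7.3%


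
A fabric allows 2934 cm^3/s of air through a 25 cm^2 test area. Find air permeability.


Formula: Air Permeability = Airflow / Test Area
AP = 2934 cm^3/s / 25 cm^2
AP = 117.4 cm^3/s/cm^2

117.4 cm^3/s/cm^2


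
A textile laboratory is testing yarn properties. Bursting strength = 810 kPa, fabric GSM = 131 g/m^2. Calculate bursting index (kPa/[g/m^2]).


Formula: Bursting Index = Bursting Strength / Fabric GSM
BI = 810 kPa / 131 g/m^2
BI = 6.183 kPa/(g/m^2)

6.183 kPa/(g/m^2)


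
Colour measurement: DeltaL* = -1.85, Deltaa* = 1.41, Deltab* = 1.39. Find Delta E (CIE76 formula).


Formula: Delta E = sqrt(dL*^2 + da*^2 + db*^2)
Step 1: dL*^2 = (-1.85)^2 = 3.4225
Step 2: da*^2 = 1.41^2 = 1.9881
Step 3: db*^2 = 1.39^2 = 1.9321
Step 4: Sum = 3.4225 + 1.9881 + 1.9321 = 7.3427
Step 5: Delta E = sqrt(7.3427) = 2.71

2.71 Delta E


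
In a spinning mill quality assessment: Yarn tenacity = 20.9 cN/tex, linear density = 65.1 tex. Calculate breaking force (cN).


Formula: Breaking force = Tenacity * Linear density
F = 20.9 cN/tex * 65.1 tex
F = 1360.59 cN

1360.59 cN


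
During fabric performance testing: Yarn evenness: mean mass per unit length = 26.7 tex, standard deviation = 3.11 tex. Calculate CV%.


Formula: CV% = (standard deviation / mean) * 100
Step 1: Ratio = 3.11 / 26.7 = 0.116479
Step 2: CV% = 0.116479 * 100 = 11.6479% ≈ 11.6%

11.6%


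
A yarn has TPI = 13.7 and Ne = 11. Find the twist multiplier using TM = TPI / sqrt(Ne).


Formula: TM = TPI / sqrt(Ne)
Step 1: sqrt(Ne) = sqrt(11) = 3.3166
Step 2: TM = 13.7 / 3.3166 = 4.13

4.13 TM


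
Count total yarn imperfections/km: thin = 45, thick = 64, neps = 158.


Formula: Total = thin places + thick places + neps
Total = 45 + 64 + 158
Total = 267 imperfections/km

267 imperfections/km


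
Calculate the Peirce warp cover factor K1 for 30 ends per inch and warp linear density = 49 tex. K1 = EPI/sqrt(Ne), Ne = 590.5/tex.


Formula: K1 = EPI / sqrt(Ne), with Ne = 590.5 / tex_warp
Step 1: Ne = 590.5 / 49 = 12.051
Step 2: sqrt(Ne) = sqrt(12.051) = 3.4715
Step 3: K1 = 30 / 3.4715 = 8.6

8.6


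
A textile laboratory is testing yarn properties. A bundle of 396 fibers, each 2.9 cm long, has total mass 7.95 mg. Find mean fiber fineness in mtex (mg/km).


Formula: fineness (mtex) = mass (mg) / total length (km) = (mass_mg / total_length_m) * 1000
Step 1: Convert fiber length: 2.9 cm = 0.029 m
Step 2: Total fiber length = 396 * 0.029 = 11.484 m
Step 3: Linear density = 7.95 mg / 11.484 m = 0.6923 mg/m
Step 4: fineness = 0.6923 * 1000 = 692.3 mtex

692.3 mtex


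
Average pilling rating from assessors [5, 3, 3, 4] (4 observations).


Formula: Mean = sum / count
Sum = 5 + 3 + 3 + 4 = 15
Mean = 15 / 4 = 3.8

3.8


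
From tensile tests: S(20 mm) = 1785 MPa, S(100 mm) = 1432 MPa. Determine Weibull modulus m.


Formula: m = ln(L1/L2) / ln(S2/S1)
Step 1: ln(L1/L2) = ln(20/100) = -1.60944
Step 2: S2/S1 = 1432/1785 = 0.80224
Step 3: ln(S2/S1) = ln(0.80224) = -0.22035
Step 4: m = -1.60944 / -0.22035 = 7.30

7.30 (Weibull m)


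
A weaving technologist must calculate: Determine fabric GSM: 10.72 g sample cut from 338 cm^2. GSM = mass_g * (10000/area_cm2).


Formula: GSM = mass_g / area_m2
Step 1: Convert area: 338 cm^2 = 338 / 10000 = 0.0338 m^2
Step 2: GSM = 10.72 g / 0.0338 m^2 = 317.2 g/m^2

317.2 g/m^2


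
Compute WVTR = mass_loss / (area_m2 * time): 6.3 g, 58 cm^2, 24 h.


Formula: WVTR = mass_loss / (area * time)
Step 1: Convert area: 58 cm^2 = 0.0058 m^2
Step 2: WVTR = 6.3 g / (0.0058 m^2 * 24 h)
Step 3: WVTR = 6.3 / 0.1392 = 45.3 g/m^2/h

45.3 g/m^2/h


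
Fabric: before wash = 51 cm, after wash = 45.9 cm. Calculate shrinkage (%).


Formula: Shrinkage% = ((L_before - L_after) / L_before) * 100
Step 1: Shrinkage = 51 - 45.9 = 5.1 cm
Step 2: Shrinkage% = (5.1 / 51) * 100
Step 3: Shrinkage% = 0.1 * 100 = 10.0%

10.0%


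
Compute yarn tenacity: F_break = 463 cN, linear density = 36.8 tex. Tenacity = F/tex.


Formula: Tenacity = Breaking force / Linear density
Tenacity = 463 cN / 36.8 tex
Tenacity = 12.58 cN/tex

12.58 cN/tex


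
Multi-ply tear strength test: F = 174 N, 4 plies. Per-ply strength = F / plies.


Formula: Per-ply strength = Total force / Number of plies
Per-ply = 174 N / 4
Per-ply = 43.5 N

43.5 N


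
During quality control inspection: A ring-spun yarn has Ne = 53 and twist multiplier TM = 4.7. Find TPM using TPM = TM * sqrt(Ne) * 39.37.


Formula: TPM = TM * sqrt(Ne) * 39.37
Step 1: sqrt(Ne) = sqrt(53) = 7.2801
Step 2: TM * sqrt(Ne) = 4.7 * 7.2801 = 34.2165
Step 3: TPM = 34.2165 * 39.37 = 1347 twists/m

1347 twists/m


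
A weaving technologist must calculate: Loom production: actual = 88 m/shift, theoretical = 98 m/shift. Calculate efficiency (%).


Formula: Efficiency% = (Actual output / Theoretical output) * 100
Efficiency% = (88 / 98) * 100
Efficiency% = 0.897959 * 100 = 89.7959% ≈ 89.8%

89.8%


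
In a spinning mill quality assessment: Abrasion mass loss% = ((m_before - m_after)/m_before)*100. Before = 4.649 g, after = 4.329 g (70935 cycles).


Formula: Mass loss% = ((m_before - m_after) / m_before) * 100
Step 1: Mass loss = 4.649 - 4.329 = 0.32 g
Step 2: Ratio = 0.32 / 4.649 = 0.068832
Step 3: Mass loss% = 0.068832 * 100 = 6.8832% ≈ 6.88%

6.88%


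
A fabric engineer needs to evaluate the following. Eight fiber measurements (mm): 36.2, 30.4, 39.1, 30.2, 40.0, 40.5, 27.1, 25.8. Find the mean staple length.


Formula: Mean = sum of lengths / count
Sum = 36.2 + 30.4 + 39.1 + 30.2 + 40.0 + 40.5 + 27.1 + 25.8
Sum = 269.3 mm
Mean = 269.3 / 8 = 33.66 mm

33.66 mm


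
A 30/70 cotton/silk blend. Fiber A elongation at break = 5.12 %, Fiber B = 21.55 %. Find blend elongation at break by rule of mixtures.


Formula: Blend property = (fraction_A * property_A) + (fraction_B * property_B)
Step 1: Contribution A = 30/100 * 5.12 % = 1.536 %
Step 2: Contribution B = 70/100 * 21.55 % = 15.085 %
Step 3: Blend elongation at break = 1.536 + 15.085 = 16.621 %

16.621 %


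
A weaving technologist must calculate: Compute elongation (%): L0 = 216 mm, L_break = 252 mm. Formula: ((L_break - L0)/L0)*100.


Formula: Elongation (%) = ((L_break - L0) / L0) * 100
Step 1: Extension = 252 - 216 = 36 mm
Step 2: Elongation = (36 / 216) * 100
Step 3: Elongation = 0.166667 * 100 = 16.6667% ≈ 16.7%

16.7%


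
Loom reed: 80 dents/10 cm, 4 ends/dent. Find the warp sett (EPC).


Formula: EPC = (dents per 10 cm * ends per dent) / 10
Step 1: Total ends per 10 cm = 80 * 4 = 320
Step 2: EPC = 320 / 10 = 32.0 ends/cm

32.0 ends/cm


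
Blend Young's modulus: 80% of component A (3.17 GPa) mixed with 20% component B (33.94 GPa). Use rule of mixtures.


Formula: Blend property = (fraction_A * property_A) + (fraction_B * property_B)
Step 1: Contribution A = 80/100 * 3.17 GPa = 2.536 GPa
Step 2: Contribution B = 20/100 * 33.94 GPa = 6.788 GPa
Step 3: Blend Young's modulus = 2.536 + 6.788 = 9.324 GPa

9.324 GPa


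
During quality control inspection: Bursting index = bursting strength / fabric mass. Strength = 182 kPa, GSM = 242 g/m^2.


Formula: Bursting Index = Bursting Strength / Fabric GSM
BI = 182 kPa / 242 g/m^2
BI = 0.752 kPa/(g/m^2)

0.752 kPa/(g/m^2)


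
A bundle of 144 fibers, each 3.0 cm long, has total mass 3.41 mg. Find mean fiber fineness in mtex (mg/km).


Formula: fineness (mtex) = mass (mg) / total length (km) = (mass_mg / total_length_m) * 1000
Step 1: Convert fiber length: 3.0 cm = 0.03 m
Step 2: Total fiber length = 144 * 0.03 = 4.32 m
Step 3: Linear density = 3.41 mg / 4.32 m = 0.7894 mg/m
Step 4: fineness = 0.7894 * 1000 = 789.4 mtex

789.4 mtex


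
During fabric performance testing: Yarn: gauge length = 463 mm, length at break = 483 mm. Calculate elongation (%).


Formula: Elongation (%) = ((L_break - L0) / L0) * 100
Step 1: Extension = 483 - 463 = 20 mm
Step 2: Elongation = (20 / 463) * 100
Step 3: Elongation = 0.043197 * 100 = 4.3197% ≈ 4.3%

4.3%


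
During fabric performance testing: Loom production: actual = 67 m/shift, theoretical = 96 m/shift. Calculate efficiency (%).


Formula: Efficiency% = (Actual output / Theoretical output) * 100
Efficiency% = (67 / 96) * 100
Efficiency% = 0.697917 * 100 = 69.7917% ≈ 69.8%

69.8%


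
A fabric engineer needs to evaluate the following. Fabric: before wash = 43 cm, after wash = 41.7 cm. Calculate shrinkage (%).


Formula: Shrinkage% = ((L_before - L_after) / L_before) * 100
Step 1: Shrinkage = 43 - 41.7 = 1.3 cm
Step 2: Shrinkage% = (1.3 / 43) * 100
Step 3: Shrinkage% = 0.030233 * 100 = 3.0233% ≈ 3.0%

3.0%


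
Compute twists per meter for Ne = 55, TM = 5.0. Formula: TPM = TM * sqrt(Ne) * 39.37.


Formula: TPM = TM * sqrt(Ne) * 39.37
Step 1: sqrt(Ne) = sqrt(55) = 7.4162
Step 2: TM * sqrt(Ne) = 5.0 * 7.4162 = 37.081
Step 3: TPM = 37.081 * 39.37 = 1460 twists/m

1460 twists/m


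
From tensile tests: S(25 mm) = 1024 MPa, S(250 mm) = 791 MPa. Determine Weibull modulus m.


Formula: m = ln(L1/L2) / ln(S2/S1)
Step 1: ln(L1/L2) = ln(25/250) = -2.30259
Step 2: S2/S1 = 791/1024 = 0.77246
Step 3: ln(S2/S1) = ln(0.77246) = -0.25818
Step 4: m = -2.30259 / -0.25818 = 8.92

8.92 (Weibull m)


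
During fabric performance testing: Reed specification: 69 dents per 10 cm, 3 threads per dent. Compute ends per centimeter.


Formula: EPC = (dents per 10 cm * ends per dent) / 10
Step 1: Total ends per 10 cm = 69 * 3 = 207
Step 2: EPC = 207 / 10 = 20.7 ends/cm

20.7 ends/cm


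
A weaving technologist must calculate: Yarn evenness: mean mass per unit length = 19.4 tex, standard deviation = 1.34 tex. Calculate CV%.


Formula: CV% = (standard deviation / mean) * 100
Step 1: Ratio = 1.34 / 19.4 = 0.069072
Step 2: CV% = 0.069072 * 100 = 6.9072% ≈ 6.9%

6.9%


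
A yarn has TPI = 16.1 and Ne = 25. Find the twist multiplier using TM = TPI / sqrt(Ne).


Formula: TM = TPI / sqrt(Ne)
Step 1: sqrt(Ne) = sqrt(25) = 5
Step 2: TM = 16.1 / 5 = 3.22

3.22 TM


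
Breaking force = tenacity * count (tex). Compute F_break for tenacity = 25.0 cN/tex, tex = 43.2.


Formula: Breaking force = Tenacity * Linear density
F = 25.0 cN/tex * 43.2 tex
F = 1080.00 cN

1080.00 cN


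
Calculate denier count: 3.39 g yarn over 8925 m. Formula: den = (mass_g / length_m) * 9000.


Formula: den = (mass_g / length_m) * 9000
Substituting: den = (3.39 / 8925) * 9000
Intermediate: 3.39 / 8925 = 0.00037983 g/m
den = 0.00037983 * 9000 = 3.4 denier

3.4 denier
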